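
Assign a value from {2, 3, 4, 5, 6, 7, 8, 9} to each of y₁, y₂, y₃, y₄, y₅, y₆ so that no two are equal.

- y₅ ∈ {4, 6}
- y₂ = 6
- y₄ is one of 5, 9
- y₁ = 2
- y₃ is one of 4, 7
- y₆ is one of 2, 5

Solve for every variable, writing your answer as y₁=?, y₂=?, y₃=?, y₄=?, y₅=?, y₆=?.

y₁ must be 2 (only option left). So y₆ can't be 2.
y₂ must be 6 (only option left). Remove 6 from y₅.
y₅ has just one choice, so y₅ = 4. Strike 4 from y₃.
y₆ must be 5 (only option left). Eliminate 5 elsewhere: y₄.
y₃ has just one choice, so y₃ = 7.
y₄ must be 9 (only option left).

y₁=2, y₂=6, y₃=7, y₄=9, y₅=4, y₆=5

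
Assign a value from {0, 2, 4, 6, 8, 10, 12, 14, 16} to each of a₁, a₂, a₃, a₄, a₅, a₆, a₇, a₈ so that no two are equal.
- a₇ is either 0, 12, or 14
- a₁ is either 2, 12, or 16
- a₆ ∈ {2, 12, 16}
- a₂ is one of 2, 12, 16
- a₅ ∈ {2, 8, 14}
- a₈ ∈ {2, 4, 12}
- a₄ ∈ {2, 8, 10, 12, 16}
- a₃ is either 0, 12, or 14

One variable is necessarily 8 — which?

a₅

The 8 variables together cover exactly {0, 2, 4, 8, 10, 12, 14, 16} — 8 values for 8 variables — and 4 appears only in a₈'s list, so a₈ = 4.
The 7 still-open variables draw from only 7 values {0, 2, 8, 10, 12, 14, 16}, so each is used; only a₄ can be 10, hence a₄ = 10.
The 6 still-open variables draw from only 6 values {0, 2, 8, 12, 14, 16}, so each is used; only a₅ can be 8, hence a₅ = 8.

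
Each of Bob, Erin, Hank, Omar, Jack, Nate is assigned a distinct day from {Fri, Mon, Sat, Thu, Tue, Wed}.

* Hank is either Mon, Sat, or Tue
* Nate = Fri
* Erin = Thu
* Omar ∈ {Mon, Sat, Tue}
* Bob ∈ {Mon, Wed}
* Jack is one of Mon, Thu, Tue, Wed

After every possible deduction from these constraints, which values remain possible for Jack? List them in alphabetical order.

Mon, Tue, Wed

Erin must be Thu (only option left). Strike Thu from Jack.
Nate must be Fri (only option left).
No further eliminations apply; Jack can still be any of Mon, Tue, Wed.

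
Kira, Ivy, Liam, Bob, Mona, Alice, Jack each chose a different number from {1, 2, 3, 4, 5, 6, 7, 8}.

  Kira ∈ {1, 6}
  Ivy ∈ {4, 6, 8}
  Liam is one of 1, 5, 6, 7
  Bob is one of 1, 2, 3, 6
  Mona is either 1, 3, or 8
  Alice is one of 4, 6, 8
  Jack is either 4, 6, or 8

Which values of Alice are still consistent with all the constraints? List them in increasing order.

4, 6, 8

Ivy, Alice, Jack between them cover only {4, 6, 8} — a naked triple. Remove those values from Kira, Liam, Bob, Mona.
Kira's domain is down to {1}, so Kira = 1. Eliminate 1 elsewhere: Liam, Bob, Mona.
Mona must be 3 (only option left). Strike 3 from Bob.
That leaves Bob = 2.
No further eliminations apply; Alice can still be any of 4, 6, 8.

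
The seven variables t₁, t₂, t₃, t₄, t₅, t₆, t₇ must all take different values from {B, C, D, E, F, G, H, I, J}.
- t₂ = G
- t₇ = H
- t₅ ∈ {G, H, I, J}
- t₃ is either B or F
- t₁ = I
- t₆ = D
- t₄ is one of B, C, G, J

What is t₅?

t₁'s domain is down to {I}, so t₁ = I. So t₅ can't be I.
t₂ has just one choice, so t₂ = G. Strike G from t₄, t₅.
t₆ must be D (only option left).
t₇'s domain is down to {H}, so t₇ = H. Eliminate H elsewhere: t₅.
So t₅ = J.

J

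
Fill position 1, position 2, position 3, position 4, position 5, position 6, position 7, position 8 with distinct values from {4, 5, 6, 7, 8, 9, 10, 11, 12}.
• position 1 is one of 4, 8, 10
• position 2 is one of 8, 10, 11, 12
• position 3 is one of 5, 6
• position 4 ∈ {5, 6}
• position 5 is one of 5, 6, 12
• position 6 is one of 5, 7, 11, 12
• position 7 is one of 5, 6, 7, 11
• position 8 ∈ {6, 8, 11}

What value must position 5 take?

The 8 variables together cover exactly {4, 5, 6, 7, 8, 10, 11, 12} — 8 values for 8 variables — and 4 appears only in position 1's list, so position 1 = 4.
The 7 still-open variables together cover exactly {5, 6, 7, 8, 10, 11, 12} — 7 values for 7 variables — and 10 appears only in position 2's list, so position 2 = 10.
The 6 still-open variables together cover exactly {5, 6, 7, 8, 11, 12} — 6 values for 6 variables — and 8 appears only in position 8's list, so position 8 = 8.
position 3 and position 4 share exactly the 2 values {5, 6}; by pigeonhole those values go to them, so strike 5, 6 from position 5, position 6, position 7.
So position 5 = 12.

12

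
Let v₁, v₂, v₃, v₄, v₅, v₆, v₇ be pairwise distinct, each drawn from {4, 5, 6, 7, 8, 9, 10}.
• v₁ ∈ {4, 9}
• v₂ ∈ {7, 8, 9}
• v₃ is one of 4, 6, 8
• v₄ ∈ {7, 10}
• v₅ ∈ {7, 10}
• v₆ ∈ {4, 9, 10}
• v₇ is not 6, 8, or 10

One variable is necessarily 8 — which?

The 7 variables together cover exactly {4, 5, 6, 7, 8, 9, 10} — 7 values for 7 variables — and 5 appears only in v₇'s list, so v₇ = 5.
Among the 6 still-open variables, 6 fits only v₃ (and all 6 values in {4, 6, 7, 8, 9, 10} must be used), so v₃ = 6.
The 5 still-open variables together cover exactly {4, 7, 8, 9, 10} — 5 values for 5 variables — and 8 appears only in v₂'s list, so v₂ = 8.

v₂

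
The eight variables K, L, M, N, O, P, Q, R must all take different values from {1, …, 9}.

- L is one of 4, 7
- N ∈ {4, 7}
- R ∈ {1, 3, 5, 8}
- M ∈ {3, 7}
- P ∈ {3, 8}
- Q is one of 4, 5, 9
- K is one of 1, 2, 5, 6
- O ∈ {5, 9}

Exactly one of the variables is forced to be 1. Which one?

R

L and N share exactly the 2 values {4, 7}; by pigeonhole those values go to them, so strike 4, 7 from M, Q.
M's domain is down to {3}, so M = 3. Remove 3 from P, R.
P must be 8 (only option left). Strike 8 from R.
O and Q share exactly the 2 values {5, 9}; by pigeonhole those values go to them, so strike 5, 9 from K, R.
So 1 goes to R.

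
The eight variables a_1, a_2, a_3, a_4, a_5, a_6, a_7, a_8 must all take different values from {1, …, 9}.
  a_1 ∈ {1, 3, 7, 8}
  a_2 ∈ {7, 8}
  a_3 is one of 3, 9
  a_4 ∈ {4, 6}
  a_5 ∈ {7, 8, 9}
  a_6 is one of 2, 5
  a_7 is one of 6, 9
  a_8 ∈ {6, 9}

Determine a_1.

a_7 and a_8 share exactly the 2 values {6, 9}; by pigeonhole those values go to them, so strike 6, 9 from a_3, a_4, a_5.
That leaves a_3 = 3. So a_1 can't be 3.
That leaves a_4 = 4.
a_2 and a_5 between them cover only {7, 8} — a naked pair. Remove those values from a_1.
So a_1 = 1.

1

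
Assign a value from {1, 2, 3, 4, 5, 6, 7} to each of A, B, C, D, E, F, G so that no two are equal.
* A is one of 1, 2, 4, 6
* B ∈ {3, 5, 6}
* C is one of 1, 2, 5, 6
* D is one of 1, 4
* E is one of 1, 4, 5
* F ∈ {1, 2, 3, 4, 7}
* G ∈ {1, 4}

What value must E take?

The 7 variables draw from only 7 values {1, 2, 3, 4, 5, 6, 7}, so each is used; only F can be 7, hence F = 7.
The 6 still-open variables draw from only 6 values {1, 2, 3, 4, 5, 6}, so each is used; only B can be 3, hence B = 3.
D and G share exactly the 2 values {1, 4}; by pigeonhole those values go to them, so strike 1, 4 from A, C, E.
So E = 5.

5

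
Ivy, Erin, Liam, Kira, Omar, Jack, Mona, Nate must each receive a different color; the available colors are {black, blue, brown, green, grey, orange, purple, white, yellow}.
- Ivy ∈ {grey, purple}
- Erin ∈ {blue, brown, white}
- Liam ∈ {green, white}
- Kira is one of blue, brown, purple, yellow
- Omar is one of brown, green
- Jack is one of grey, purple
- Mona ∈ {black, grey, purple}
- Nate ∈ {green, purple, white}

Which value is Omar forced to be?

brown

The 8 variables together cover exactly {black, blue, brown, green, grey, purple, white, yellow} — 8 values for 8 variables — and black appears only in Mona's list, so Mona = black.
Among the 7 still-open variables, yellow fits only Kira (and all 7 values in {blue, brown, green, grey, purple, white, yellow} must be used), so Kira = yellow.
The 6 still-open variables together cover exactly {blue, brown, green, grey, purple, white} — 6 values for 6 variables — and blue appears only in Erin's list, so Erin = blue.
Among the 5 still-open variables, brown fits only Omar (and all 5 values in {brown, green, grey, purple, white} must be used), so Omar = brown.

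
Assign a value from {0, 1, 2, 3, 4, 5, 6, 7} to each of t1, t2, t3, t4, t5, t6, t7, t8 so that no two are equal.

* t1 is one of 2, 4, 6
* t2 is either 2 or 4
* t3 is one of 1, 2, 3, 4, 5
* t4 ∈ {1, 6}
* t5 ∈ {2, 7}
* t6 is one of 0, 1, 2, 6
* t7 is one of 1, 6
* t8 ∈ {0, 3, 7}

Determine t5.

The 8 variables together cover exactly {0, 1, 2, 3, 4, 5, 6, 7} — 8 values for 8 variables — and 5 appears only in t3's list, so t3 = 5.
The 7 still-open variables draw from only 7 values {0, 1, 2, 3, 4, 6, 7}, so each is used; only t8 can be 3, hence t8 = 3.
The 6 still-open variables draw from only 6 values {0, 1, 2, 4, 6, 7}, so each is used; only t6 can be 0, hence t6 = 0.
The 5 still-open variables draw from only 5 values {1, 2, 4, 6, 7}, so each is used; only t5 can be 7, hence t5 = 7.

7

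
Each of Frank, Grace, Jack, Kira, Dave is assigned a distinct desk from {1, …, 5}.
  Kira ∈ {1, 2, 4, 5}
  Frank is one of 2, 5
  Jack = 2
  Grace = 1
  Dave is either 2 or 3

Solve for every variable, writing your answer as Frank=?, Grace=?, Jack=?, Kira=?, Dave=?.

Grace's domain is down to {1}, so Grace = 1. Remove 1 from Kira.
Jack has just one choice, so Jack = 2. Remove 2 from Frank, Kira, Dave.
Dave must be 3 (only option left).
Frank must be 5 (only option left). Remove 5 from Kira.
Kira's domain is down to {4}, so Kira = 4.

Frank=5, Grace=1, Jack=2, Kira=4, Dave=3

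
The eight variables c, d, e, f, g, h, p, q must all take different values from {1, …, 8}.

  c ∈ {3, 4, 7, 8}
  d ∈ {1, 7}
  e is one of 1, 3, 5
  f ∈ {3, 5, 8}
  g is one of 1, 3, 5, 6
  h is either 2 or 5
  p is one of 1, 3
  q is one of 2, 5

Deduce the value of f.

The 8 variables draw from only 8 values {1, 2, 3, 4, 5, 6, 7, 8}, so each is used; only c can be 4, hence c = 4.
Among the 7 still-open variables, 6 fits only g (and all 7 values in {1, 2, 3, 5, 6, 7, 8} must be used), so g = 6.
The 6 still-open variables together cover exactly {1, 2, 3, 5, 7, 8} — 6 values for 6 variables — and 7 appears only in d's list, so d = 7.
Among the 5 still-open variables, 8 fits only f (and all 5 values in {1, 2, 3, 5, 8} must be used), so f = 8.

8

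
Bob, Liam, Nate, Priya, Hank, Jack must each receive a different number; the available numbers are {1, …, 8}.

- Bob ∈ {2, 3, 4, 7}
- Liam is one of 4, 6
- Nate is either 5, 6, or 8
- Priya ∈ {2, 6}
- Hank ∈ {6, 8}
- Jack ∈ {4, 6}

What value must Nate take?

Liam and Jack share exactly the 2 values {4, 6}; by pigeonhole those values go to them, so strike 4, 6 from Bob, Nate, Priya, Hank.
Priya's domain is down to {2}, so Priya = 2. Remove 2 from Bob.
Hank has just one choice, so Hank = 8. Eliminate 8 elsewhere: Nate.
So Nate = 5.

5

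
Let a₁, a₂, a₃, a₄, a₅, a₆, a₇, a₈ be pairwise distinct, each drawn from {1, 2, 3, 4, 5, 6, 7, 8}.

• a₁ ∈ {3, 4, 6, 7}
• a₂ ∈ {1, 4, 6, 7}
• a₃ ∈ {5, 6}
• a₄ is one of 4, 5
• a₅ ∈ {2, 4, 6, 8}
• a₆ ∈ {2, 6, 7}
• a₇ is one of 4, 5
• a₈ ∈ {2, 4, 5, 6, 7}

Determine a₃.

6

Among the 8 variables, 1 fits only a₂ (and all 8 values in {1, 2, 3, 4, 5, 6, 7, 8} must be used), so a₂ = 1.
Among the 7 still-open variables, 3 fits only a₁ (and all 7 values in {2, 3, 4, 5, 6, 7, 8} must be used), so a₁ = 3.
The 6 still-open variables together cover exactly {2, 4, 5, 6, 7, 8} — 6 values for 6 variables — and 8 appears only in a₅'s list, so a₅ = 8.
The 2 variables a₄ and a₇ are confined to {4, 5}, which locks those values in; drop them from a₃, a₈.
So a₃ = 6.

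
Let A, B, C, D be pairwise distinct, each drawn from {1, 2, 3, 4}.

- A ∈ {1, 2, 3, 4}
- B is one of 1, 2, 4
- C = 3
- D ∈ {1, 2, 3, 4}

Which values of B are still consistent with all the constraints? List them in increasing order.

C must be 3 (only option left). So A, D can't be 3.
No further eliminations apply; B can still be any of 1, 2, 4.

1, 2, 4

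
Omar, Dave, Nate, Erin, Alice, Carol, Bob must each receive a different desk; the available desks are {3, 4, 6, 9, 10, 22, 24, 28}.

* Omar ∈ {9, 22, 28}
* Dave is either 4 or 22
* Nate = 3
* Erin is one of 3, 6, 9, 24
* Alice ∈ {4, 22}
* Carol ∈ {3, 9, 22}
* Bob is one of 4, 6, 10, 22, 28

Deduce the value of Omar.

28

Nate must be 3 (only option left). Strike 3 from Erin, Carol.
The 2 variables Dave and Alice are confined to {4, 22}, which locks those values in; drop them from Omar, Carol, Bob.
Carol has just one choice, so Carol = 9. Eliminate 9 elsewhere: Omar, Erin.
So Omar = 28.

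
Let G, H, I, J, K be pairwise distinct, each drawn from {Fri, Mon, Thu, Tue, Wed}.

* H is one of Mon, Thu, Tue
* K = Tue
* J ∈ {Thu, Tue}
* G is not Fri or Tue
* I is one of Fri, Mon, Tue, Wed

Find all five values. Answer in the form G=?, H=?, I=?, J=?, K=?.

G=Wed, H=Mon, I=Fri, J=Thu, K=Tue

K must be Tue (only option left). Strike Tue from H, I, J.
J must be Thu (only option left). So G, H can't be Thu.
H must be Mon (only option left). So G, I can't be Mon.
That leaves G = Wed. Eliminate Wed elsewhere: I.
I's domain is down to {Fri}, so I = Fri.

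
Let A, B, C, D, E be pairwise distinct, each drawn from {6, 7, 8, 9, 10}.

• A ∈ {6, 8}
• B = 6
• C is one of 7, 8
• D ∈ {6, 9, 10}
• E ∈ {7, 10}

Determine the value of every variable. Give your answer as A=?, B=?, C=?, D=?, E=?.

B must be 6 (only option left). Eliminate 6 elsewhere: A, D.
A must be 8 (only option left). Strike 8 from C.
That leaves C = 7. Remove 7 from E.
E has just one choice, so E = 10. Remove 10 from D.
D has just one choice, so D = 9.

A=8, B=6, C=7, D=9, E=10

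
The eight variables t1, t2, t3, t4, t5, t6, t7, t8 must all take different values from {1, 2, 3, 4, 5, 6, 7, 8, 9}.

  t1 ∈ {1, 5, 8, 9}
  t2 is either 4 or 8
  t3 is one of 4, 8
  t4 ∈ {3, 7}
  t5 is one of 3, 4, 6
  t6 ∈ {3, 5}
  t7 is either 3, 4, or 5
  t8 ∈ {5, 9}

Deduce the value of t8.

The 8 variables together cover exactly {1, 3, 4, 5, 6, 7, 8, 9} — 8 values for 8 variables — and 1 appears only in t1's list, so t1 = 1.
The 7 still-open variables draw from only 7 values {3, 4, 5, 6, 7, 8, 9}, so each is used; only t5 can be 6, hence t5 = 6.
The 6 still-open variables draw from only 6 values {3, 4, 5, 7, 8, 9}, so each is used; only t4 can be 7, hence t4 = 7.
The 5 still-open variables together cover exactly {3, 4, 5, 8, 9} — 5 values for 5 variables — and 9 appears only in t8's list, so t8 = 9.

9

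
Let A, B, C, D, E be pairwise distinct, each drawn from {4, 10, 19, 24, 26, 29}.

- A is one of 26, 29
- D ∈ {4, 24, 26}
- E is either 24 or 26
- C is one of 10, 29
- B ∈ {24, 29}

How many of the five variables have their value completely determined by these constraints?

2

The 5 variables draw from only 5 values {4, 10, 24, 26, 29}, so each is used; only D can be 4, hence D = 4.
Among the 4 still-open variables, 10 fits only C (and all 4 values in {10, 24, 26, 29} must be used), so C = 10.
Determined: C=10, D=4. The other variables each still have more than one consistent value. That makes 2.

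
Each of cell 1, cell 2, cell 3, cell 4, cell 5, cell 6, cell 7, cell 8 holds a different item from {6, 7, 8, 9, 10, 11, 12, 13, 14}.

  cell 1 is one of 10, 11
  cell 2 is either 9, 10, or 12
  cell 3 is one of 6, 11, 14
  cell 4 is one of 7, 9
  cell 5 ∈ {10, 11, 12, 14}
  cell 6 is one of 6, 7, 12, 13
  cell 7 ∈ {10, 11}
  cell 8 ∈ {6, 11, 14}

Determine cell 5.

The 8 variables together cover exactly {6, 7, 9, 10, 11, 12, 13, 14} — 8 values for 8 variables — and 13 appears only in cell 6's list, so cell 6 = 13.
The 7 still-open variables draw from only 7 values {6, 7, 9, 10, 11, 12, 14}, so each is used; only cell 4 can be 7, hence cell 4 = 7.
Among the 6 still-open variables, 9 fits only cell 2 (and all 6 values in {6, 9, 10, 11, 12, 14} must be used), so cell 2 = 9.
The 5 still-open variables together cover exactly {6, 10, 11, 12, 14} — 5 values for 5 variables — and 12 appears only in cell 5's list, so cell 5 = 12.

12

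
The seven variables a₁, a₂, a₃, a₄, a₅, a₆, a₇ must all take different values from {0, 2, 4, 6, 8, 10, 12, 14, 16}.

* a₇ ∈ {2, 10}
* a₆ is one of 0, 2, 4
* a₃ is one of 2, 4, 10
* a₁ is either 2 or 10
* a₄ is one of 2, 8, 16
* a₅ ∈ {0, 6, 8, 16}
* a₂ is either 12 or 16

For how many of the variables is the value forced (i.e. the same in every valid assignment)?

2

a₁ and a₇ share exactly the 2 values {2, 10}; by pigeonhole those values go to them, so strike 2, 10 from a₃, a₄, a₆.
a₃ has just one choice, so a₃ = 4. Eliminate 4 elsewhere: a₆.
a₆ must be 0 (only option left). Strike 0 from a₅.
Determined: a₃=4, a₆=0. The other variables each still have more than one consistent value. That makes 2.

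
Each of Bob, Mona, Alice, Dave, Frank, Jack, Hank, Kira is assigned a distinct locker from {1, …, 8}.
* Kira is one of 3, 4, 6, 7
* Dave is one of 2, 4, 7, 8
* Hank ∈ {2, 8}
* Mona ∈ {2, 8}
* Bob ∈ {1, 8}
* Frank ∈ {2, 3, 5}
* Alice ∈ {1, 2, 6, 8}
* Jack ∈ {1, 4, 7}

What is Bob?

1

The 8 variables together cover exactly {1, 2, 3, 4, 5, 6, 7, 8} — 8 values for 8 variables — and 5 appears only in Frank's list, so Frank = 5.
The 7 still-open variables together cover exactly {1, 2, 3, 4, 6, 7, 8} — 7 values for 7 variables — and 3 appears only in Kira's list, so Kira = 3.
The 6 still-open variables together cover exactly {1, 2, 4, 6, 7, 8} — 6 values for 6 variables — and 6 appears only in Alice's list, so Alice = 6.
Mona and Hank between them cover only {2, 8} — a naked pair. Remove those values from Bob, Dave.
So Bob = 1.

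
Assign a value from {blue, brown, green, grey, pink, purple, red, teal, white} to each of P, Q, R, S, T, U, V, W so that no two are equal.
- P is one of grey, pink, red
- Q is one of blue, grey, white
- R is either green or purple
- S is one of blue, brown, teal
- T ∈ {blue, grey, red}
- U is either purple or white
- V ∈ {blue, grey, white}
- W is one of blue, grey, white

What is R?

green

The 3 variables Q, V, W are confined to {blue, grey, white}, which locks those values in; drop them from P, S, T, U.
T's domain is down to {red}, so T = red. Eliminate red elsewhere: P.
U must be purple (only option left). So R can't be purple.
So R = green.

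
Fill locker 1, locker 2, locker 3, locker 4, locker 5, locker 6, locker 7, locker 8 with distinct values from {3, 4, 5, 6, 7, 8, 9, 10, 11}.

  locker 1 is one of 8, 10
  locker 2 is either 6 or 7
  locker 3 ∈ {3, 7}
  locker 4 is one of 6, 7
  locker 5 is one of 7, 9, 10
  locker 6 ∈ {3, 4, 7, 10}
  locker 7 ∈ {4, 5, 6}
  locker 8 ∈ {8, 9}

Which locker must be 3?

locker 3

Among the 8 variables, 5 fits only locker 7 (and all 8 values in {3, 4, 5, 6, 7, 8, 9, 10} must be used), so locker 7 = 5.
Among the 7 still-open variables, 4 fits only locker 6 (and all 7 values in {3, 4, 6, 7, 8, 9, 10} must be used), so locker 6 = 4.
The 6 still-open variables draw from only 6 values {3, 6, 7, 8, 9, 10}, so each is used; only locker 3 can be 3, hence locker 3 = 3.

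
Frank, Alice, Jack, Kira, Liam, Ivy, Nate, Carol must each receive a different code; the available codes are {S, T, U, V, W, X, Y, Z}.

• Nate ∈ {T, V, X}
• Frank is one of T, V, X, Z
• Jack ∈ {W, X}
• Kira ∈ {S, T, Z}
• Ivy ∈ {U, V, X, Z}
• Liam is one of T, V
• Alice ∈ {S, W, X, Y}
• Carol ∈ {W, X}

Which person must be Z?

Among the 8 variables, U fits only Ivy (and all 8 values in {S, T, U, V, W, X, Y, Z} must be used), so Ivy = U.
Among the 7 still-open variables, Y fits only Alice (and all 7 values in {S, T, V, W, X, Y, Z} must be used), so Alice = Y.
The 6 still-open variables together cover exactly {S, T, V, W, X, Z} — 6 values for 6 variables — and S appears only in Kira's list, so Kira = S.
The 5 still-open variables together cover exactly {T, V, W, X, Z} — 5 values for 5 variables — and Z appears only in Frank's list, so Frank = Z.

Frank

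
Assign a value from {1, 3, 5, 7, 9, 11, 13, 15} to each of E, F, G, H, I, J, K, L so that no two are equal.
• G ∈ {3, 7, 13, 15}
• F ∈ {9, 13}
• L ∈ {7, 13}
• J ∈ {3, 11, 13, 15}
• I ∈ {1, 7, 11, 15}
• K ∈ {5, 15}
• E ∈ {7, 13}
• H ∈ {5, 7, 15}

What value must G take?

The 8 variables draw from only 8 values {1, 3, 5, 7, 9, 11, 13, 15}, so each is used; only I can be 1, hence I = 1.
The 7 still-open variables draw from only 7 values {3, 5, 7, 9, 11, 13, 15}, so each is used; only F can be 9, hence F = 9.
The 6 still-open variables together cover exactly {3, 5, 7, 11, 13, 15} — 6 values for 6 variables — and 11 appears only in J's list, so J = 11.
Among the 5 still-open variables, 3 fits only G (and all 5 values in {3, 5, 7, 13, 15} must be used), so G = 3.

3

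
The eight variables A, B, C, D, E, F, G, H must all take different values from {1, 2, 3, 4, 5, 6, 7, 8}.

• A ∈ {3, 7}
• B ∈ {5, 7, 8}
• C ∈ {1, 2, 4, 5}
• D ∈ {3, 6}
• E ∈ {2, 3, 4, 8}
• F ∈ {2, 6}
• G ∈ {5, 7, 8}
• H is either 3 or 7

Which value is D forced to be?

The 8 variables together cover exactly {1, 2, 3, 4, 5, 6, 7, 8} — 8 values for 8 variables — and 1 appears only in C's list, so C = 1.
The 7 still-open variables draw from only 7 values {2, 3, 4, 5, 6, 7, 8}, so each is used; only E can be 4, hence E = 4.
Among the 6 still-open variables, 2 fits only F (and all 6 values in {2, 3, 5, 6, 7, 8} must be used), so F = 2.
Among the 5 still-open variables, 6 fits only D (and all 5 values in {3, 5, 6, 7, 8} must be used), so D = 6.

6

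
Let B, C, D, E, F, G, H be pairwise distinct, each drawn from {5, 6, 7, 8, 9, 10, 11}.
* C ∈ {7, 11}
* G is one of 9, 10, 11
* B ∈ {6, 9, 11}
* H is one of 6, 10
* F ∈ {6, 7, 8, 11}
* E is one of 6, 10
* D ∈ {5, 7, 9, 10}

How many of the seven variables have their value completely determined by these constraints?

3

Among the 7 variables, 5 fits only D (and all 7 values in {5, 6, 7, 8, 9, 10, 11} must be used), so D = 5.
Among the 6 still-open variables, 8 fits only F (and all 6 values in {6, 7, 8, 9, 10, 11} must be used), so F = 8.
The 5 still-open variables draw from only 5 values {6, 7, 9, 10, 11}, so each is used; only C can be 7, hence C = 7.
E and H share exactly the 2 values {6, 10}; by pigeonhole those values go to them, so strike 6, 10 from B, G.
Determined: C=7, D=5, F=8. The other variables each still have more than one consistent value. That makes 3.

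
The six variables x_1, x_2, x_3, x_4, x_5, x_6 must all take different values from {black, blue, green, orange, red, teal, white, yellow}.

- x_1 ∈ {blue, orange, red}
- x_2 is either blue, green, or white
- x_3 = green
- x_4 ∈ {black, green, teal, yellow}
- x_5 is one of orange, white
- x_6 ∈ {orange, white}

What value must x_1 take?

x_3 has just one choice, so x_3 = green. Strike green from x_2, x_4.
The 2 variables x_5 and x_6 are confined to {orange, white}, which locks those values in; drop them from x_1, x_2.
x_2's domain is down to {blue}, so x_2 = blue. Remove blue from x_1.
So x_1 = red.

red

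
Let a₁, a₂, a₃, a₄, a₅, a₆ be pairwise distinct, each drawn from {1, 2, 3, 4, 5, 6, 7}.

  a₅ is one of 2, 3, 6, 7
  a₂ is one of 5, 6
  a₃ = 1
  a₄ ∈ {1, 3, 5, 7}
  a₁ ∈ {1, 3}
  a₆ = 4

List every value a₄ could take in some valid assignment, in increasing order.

5, 7

a₃ must be 1 (only option left). Strike 1 from a₁, a₄.
That leaves a₆ = 4.
That leaves a₁ = 3. Strike 3 from a₄, a₅.
No further eliminations apply; a₄ can still be any of 5, 7.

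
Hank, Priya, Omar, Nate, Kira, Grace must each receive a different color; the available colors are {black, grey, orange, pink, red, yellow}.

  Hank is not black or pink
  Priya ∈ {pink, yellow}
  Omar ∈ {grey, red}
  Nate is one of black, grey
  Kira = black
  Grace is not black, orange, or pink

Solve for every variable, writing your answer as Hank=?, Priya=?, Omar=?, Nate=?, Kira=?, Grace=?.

Kira's domain is down to {black}, so Kira = black. Strike black from Nate.
That leaves Nate = grey. Strike grey from Hank, Omar, Grace.
Omar's domain is down to {red}, so Omar = red. Remove red from Hank, Grace.
Grace must be yellow (only option left). Eliminate yellow elsewhere: Hank, Priya.
Hank's domain is down to {orange}, so Hank = orange.
Priya has just one choice, so Priya = pink.

Hank=orange, Priya=pink, Omar=red, Nate=grey, Kira=black, Grace=yellow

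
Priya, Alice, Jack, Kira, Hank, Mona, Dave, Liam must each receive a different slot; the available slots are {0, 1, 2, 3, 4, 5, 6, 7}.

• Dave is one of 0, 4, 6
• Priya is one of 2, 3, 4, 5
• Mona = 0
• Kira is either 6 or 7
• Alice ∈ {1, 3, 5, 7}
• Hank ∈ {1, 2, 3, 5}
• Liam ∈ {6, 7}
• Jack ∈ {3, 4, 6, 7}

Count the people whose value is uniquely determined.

3

Mona must be 0 (only option left). Eliminate 0 elsewhere: Dave.
Kira and Liam between them cover only {6, 7} — a naked pair. Remove those values from Alice, Jack, Dave.
That leaves Dave = 4. Eliminate 4 elsewhere: Priya, Jack.
That leaves Jack = 3. Eliminate 3 elsewhere: Priya, Alice, Hank.
Determined: Jack=3, Mona=0, Dave=4. The other people each still have more than one consistent value. That makes 3.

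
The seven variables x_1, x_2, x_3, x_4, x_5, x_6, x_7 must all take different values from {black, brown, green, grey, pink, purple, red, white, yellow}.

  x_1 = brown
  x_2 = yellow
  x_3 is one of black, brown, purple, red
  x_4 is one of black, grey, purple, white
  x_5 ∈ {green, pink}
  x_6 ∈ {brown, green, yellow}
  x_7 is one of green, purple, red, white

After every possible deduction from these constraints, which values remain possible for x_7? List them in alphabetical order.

x_1 has just one choice, so x_1 = brown. So x_3, x_6 can't be brown.
That leaves x_2 = yellow. Remove yellow from x_6.
x_6 has just one choice, so x_6 = green. So x_5, x_7 can't be green.
x_5 must be pink (only option left).
No further eliminations apply; x_7 can still be any of purple, red, white.

purple, red, white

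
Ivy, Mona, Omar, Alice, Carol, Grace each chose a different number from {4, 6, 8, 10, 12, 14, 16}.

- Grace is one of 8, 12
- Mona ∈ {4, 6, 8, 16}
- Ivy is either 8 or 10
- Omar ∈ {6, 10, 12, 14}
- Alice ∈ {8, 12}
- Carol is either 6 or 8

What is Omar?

14

The 2 variables Alice and Grace are confined to {8, 12}, which locks those values in; drop them from Ivy, Mona, Omar, Carol.
Ivy has just one choice, so Ivy = 10. Eliminate 10 elsewhere: Omar.
Carol's domain is down to {6}, so Carol = 6. Eliminate 6 elsewhere: Mona, Omar.
So Omar = 14.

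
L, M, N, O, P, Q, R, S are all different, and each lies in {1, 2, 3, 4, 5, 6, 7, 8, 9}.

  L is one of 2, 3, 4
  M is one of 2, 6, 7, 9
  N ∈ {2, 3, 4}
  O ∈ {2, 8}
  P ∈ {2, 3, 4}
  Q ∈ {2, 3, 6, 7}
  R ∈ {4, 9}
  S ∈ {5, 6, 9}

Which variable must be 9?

The 8 variables together cover exactly {2, 3, 4, 5, 6, 7, 8, 9} — 8 values for 8 variables — and 5 appears only in S's list, so S = 5.
The 7 still-open variables draw from only 7 values {2, 3, 4, 6, 7, 8, 9}, so each is used; only O can be 8, hence O = 8.
L, N, P between them cover only {2, 3, 4} — a naked triple. Remove those values from M, Q, R.
So 9 goes to R.

R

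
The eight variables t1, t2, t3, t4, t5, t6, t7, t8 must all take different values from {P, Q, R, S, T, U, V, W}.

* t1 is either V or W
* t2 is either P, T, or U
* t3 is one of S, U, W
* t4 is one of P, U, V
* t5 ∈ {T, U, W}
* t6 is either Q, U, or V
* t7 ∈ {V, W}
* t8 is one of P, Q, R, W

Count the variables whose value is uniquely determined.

The 8 variables draw from only 8 values {P, Q, R, S, T, U, V, W}, so each is used; only t8 can be R, hence t8 = R.
Among the 7 still-open variables, Q fits only t6 (and all 7 values in {P, Q, S, T, U, V, W} must be used), so t6 = Q.
Among the 6 still-open variables, S fits only t3 (and all 6 values in {P, S, T, U, V, W} must be used), so t3 = S.
t1 and t7 between them cover only {V, W} — a naked pair. Remove those values from t4, t5.
Determined: t3=S, t6=Q, t8=R. The other variables each still have more than one consistent value. That makes 3.

3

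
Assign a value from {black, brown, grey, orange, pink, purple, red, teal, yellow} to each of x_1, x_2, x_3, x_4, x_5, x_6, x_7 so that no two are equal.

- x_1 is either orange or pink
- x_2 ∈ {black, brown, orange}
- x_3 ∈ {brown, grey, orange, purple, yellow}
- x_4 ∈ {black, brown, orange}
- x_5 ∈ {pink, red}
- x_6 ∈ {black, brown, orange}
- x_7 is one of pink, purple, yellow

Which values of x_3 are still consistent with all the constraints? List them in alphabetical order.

x_2, x_4, x_6 share exactly the 3 values {black, brown, orange}; by pigeonhole those values go to them, so strike black, brown, orange from x_1, x_3.
x_1's domain is down to {pink}, so x_1 = pink. Strike pink from x_5, x_7.
x_5 must be red (only option left).
No further eliminations apply; x_3 can still be any of grey, purple, yellow.

grey, purple, yellow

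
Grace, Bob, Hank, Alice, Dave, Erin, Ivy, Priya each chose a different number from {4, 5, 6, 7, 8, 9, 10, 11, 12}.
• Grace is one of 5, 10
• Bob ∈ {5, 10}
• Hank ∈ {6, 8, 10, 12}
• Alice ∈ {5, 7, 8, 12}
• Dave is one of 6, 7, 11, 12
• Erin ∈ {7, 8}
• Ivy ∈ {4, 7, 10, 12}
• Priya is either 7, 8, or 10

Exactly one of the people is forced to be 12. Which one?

The 8 variables together cover exactly {4, 5, 6, 7, 8, 10, 11, 12} — 8 values for 8 variables — and 4 appears only in Ivy's list, so Ivy = 4.
The 7 still-open variables draw from only 7 values {5, 6, 7, 8, 10, 11, 12}, so each is used; only Dave can be 11, hence Dave = 11.
Among the 6 still-open variables, 6 fits only Hank (and all 6 values in {5, 6, 7, 8, 10, 12} must be used), so Hank = 6.
Among the 5 still-open variables, 12 fits only Alice (and all 5 values in {5, 7, 8, 10, 12} must be used), so Alice = 12.

Alice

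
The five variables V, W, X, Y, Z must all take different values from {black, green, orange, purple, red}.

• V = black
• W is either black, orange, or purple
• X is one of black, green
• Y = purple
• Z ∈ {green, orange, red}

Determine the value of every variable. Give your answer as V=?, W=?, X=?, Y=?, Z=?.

V's domain is down to {black}, so V = black. So W, X can't be black.
That leaves X = green. Remove green from Z.
Y has just one choice, so Y = purple. So W can't be purple.
W's domain is down to {orange}, so W = orange. So Z can't be orange.
Z's domain is down to {red}, so Z = red.

V=black, W=orange, X=green, Y=purple, Z=red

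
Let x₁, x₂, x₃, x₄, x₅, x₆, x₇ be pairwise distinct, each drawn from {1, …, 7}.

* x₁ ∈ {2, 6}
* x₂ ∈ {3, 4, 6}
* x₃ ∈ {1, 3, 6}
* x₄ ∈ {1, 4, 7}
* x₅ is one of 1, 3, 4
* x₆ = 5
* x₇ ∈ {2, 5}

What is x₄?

x₆'s domain is down to {5}, so x₆ = 5. Eliminate 5 elsewhere: x₇.
x₇'s domain is down to {2}, so x₇ = 2. Eliminate 2 elsewhere: x₁.
That leaves x₁ = 6. Eliminate 6 elsewhere: x₂, x₃.
The 4 still-open variables together cover exactly {1, 3, 4, 7} — 4 values for 4 variables — and 7 appears only in x₄'s list, so x₄ = 7.

7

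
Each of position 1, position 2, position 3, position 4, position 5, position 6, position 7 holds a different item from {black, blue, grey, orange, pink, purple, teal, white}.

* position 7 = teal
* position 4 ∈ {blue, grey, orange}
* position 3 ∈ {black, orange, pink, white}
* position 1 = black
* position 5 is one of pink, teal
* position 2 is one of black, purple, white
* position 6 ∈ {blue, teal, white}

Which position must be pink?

position 5

position 1 has just one choice, so position 1 = black. Eliminate black elsewhere: position 2, position 3.
That leaves position 7 = teal. So position 5, position 6 can't be teal.
So pink goes to position 5.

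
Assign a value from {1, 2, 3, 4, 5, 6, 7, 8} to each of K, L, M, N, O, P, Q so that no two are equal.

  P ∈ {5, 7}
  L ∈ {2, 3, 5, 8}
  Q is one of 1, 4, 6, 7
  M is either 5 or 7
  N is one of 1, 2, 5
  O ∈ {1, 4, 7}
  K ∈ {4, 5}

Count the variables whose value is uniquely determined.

M and P share exactly the 2 values {5, 7}; by pigeonhole those values go to them, so strike 5, 7 from K, L, N, O, Q.
K's domain is down to {4}, so K = 4. Eliminate 4 elsewhere: O, Q.
That leaves O = 1. Strike 1 from N, Q.
Q has just one choice, so Q = 6.
N has just one choice, so N = 2. Strike 2 from L.
Determined: K=4, N=2, O=1, Q=6. The other variables each still have more than one consistent value. That makes 4.

4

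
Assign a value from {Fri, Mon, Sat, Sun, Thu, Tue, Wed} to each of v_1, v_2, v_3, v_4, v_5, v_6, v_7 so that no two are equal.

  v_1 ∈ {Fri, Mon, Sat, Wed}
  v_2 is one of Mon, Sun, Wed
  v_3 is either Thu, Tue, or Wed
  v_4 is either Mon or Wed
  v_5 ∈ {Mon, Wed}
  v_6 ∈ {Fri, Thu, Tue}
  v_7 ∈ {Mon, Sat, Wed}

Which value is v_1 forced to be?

Among the 7 variables, Sun fits only v_2 (and all 7 values in {Fri, Mon, Sat, Sun, Thu, Tue, Wed} must be used), so v_2 = Sun.
v_4 and v_5 share exactly the 2 values {Mon, Wed}; by pigeonhole those values go to them, so strike Mon, Wed from v_1, v_3, v_7.
That leaves v_7 = Sat. So v_1 can't be Sat.
So v_1 = Fri.

Fri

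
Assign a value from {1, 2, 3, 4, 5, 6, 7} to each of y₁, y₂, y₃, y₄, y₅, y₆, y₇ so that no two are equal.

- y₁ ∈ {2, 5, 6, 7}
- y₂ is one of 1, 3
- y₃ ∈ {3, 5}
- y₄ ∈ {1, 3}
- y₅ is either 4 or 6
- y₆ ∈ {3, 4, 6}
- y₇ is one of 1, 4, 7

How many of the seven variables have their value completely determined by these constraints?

The 7 variables draw from only 7 values {1, 2, 3, 4, 5, 6, 7}, so each is used; only y₁ can be 2, hence y₁ = 2.
The 6 still-open variables together cover exactly {1, 3, 4, 5, 6, 7} — 6 values for 6 variables — and 5 appears only in y₃'s list, so y₃ = 5.
Among the 5 still-open variables, 7 fits only y₇ (and all 5 values in {1, 3, 4, 6, 7} must be used), so y₇ = 7.
y₂ and y₄ between them cover only {1, 3} — a naked pair. Remove those values from y₆.
Determined: y₁=2, y₃=5, y₇=7. The other variables each still have more than one consistent value. That makes 3.

3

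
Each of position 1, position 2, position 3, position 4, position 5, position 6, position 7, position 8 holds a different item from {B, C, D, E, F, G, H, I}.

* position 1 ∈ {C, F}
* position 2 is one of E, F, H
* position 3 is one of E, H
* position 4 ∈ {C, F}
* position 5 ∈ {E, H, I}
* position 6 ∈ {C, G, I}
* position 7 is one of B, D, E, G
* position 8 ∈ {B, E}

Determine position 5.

I

Among the 8 variables, D fits only position 7 (and all 8 values in {B, C, D, E, F, G, H, I} must be used), so position 7 = D.
Among the 7 still-open variables, B fits only position 8 (and all 7 values in {B, C, E, F, G, H, I} must be used), so position 8 = B.
Among the 6 still-open variables, G fits only position 6 (and all 6 values in {C, E, F, G, H, I} must be used), so position 6 = G.
The 5 still-open variables draw from only 5 values {C, E, F, H, I}, so each is used; only position 5 can be I, hence position 5 = I.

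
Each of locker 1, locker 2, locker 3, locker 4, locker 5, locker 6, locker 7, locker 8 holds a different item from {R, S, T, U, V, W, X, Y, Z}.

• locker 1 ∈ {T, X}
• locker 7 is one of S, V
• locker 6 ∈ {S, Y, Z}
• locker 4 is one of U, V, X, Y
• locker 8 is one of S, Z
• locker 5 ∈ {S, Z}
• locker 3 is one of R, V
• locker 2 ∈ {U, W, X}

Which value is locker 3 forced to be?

R

The 2 variables locker 5 and locker 8 are confined to {S, Z}, which locks those values in; drop them from locker 6, locker 7.
locker 6's domain is down to {Y}, so locker 6 = Y. Remove Y from locker 4.
That leaves locker 7 = V. Eliminate V elsewhere: locker 3, locker 4.
So locker 3 = R.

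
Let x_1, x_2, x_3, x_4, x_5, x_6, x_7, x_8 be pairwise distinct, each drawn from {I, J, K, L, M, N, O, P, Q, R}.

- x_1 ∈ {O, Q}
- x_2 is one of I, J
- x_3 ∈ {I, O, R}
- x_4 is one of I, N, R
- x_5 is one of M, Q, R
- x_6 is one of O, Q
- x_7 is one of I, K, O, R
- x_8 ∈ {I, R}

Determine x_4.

The 8 variables together cover exactly {I, J, K, M, N, O, Q, R} — 8 values for 8 variables — and J appears only in x_2's list, so x_2 = J.
The 7 still-open variables draw from only 7 values {I, K, M, N, O, Q, R}, so each is used; only x_7 can be K, hence x_7 = K.
The 6 still-open variables draw from only 6 values {I, M, N, O, Q, R}, so each is used; only x_5 can be M, hence x_5 = M.
The 5 still-open variables together cover exactly {I, N, O, Q, R} — 5 values for 5 variables — and N appears only in x_4's list, so x_4 = N.

N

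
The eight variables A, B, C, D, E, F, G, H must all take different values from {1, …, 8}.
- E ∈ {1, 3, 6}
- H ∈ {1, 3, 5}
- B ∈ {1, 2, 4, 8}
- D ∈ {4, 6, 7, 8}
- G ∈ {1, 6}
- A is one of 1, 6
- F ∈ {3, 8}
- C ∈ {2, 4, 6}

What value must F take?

8

Among the 8 variables, 5 fits only H (and all 8 values in {1, 2, 3, 4, 5, 6, 7, 8} must be used), so H = 5.
Among the 7 still-open variables, 7 fits only D (and all 7 values in {1, 2, 3, 4, 6, 7, 8} must be used), so D = 7.
A and G between them cover only {1, 6} — a naked pair. Remove those values from B, C, E.
That leaves E = 3. Strike 3 from F.
So F = 8.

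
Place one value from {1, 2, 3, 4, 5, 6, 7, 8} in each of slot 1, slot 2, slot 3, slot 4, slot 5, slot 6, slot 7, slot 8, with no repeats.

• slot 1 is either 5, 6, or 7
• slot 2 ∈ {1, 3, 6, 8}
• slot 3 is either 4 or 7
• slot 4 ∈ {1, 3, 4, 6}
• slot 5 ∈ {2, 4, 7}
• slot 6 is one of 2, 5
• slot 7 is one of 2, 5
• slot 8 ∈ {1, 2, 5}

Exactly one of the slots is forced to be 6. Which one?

slot 1

Among the 8 variables, 8 fits only slot 2 (and all 8 values in {1, 2, 3, 4, 5, 6, 7, 8} must be used), so slot 2 = 8.
The 7 still-open variables draw from only 7 values {1, 2, 3, 4, 5, 6, 7}, so each is used; only slot 4 can be 3, hence slot 4 = 3.
The 6 still-open variables together cover exactly {1, 2, 4, 5, 6, 7} — 6 values for 6 variables — and 1 appears only in slot 8's list, so slot 8 = 1.
The 5 still-open variables draw from only 5 values {2, 4, 5, 6, 7}, so each is used; only slot 1 can be 6, hence slot 1 = 6.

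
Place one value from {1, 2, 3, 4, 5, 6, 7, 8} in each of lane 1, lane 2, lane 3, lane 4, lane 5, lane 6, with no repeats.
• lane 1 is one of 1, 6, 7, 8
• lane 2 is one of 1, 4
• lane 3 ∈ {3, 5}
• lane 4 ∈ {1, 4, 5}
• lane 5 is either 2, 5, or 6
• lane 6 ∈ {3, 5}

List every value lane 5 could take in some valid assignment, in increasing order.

lane 3 and lane 6 share exactly the 2 values {3, 5}; by pigeonhole those values go to them, so strike 3, 5 from lane 4, lane 5.
lane 2 and lane 4 share exactly the 2 values {1, 4}; by pigeonhole those values go to them, so strike 1, 4 from lane 1.
No further eliminations apply; lane 5 can still be any of 2, 6.

2, 6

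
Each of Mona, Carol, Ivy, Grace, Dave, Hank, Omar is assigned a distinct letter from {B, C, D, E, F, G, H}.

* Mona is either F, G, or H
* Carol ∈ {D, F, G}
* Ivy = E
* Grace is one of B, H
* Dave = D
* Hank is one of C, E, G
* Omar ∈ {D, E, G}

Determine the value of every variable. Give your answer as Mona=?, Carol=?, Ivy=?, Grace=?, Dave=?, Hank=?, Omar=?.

Ivy has just one choice, so Ivy = E. Eliminate E elsewhere: Hank, Omar.
That leaves Dave = D. So Carol, Omar can't be D.
Omar has just one choice, so Omar = G. Strike G from Mona, Carol, Hank.
Carol's domain is down to {F}, so Carol = F. Remove F from Mona.
Hank has just one choice, so Hank = C.
That leaves Mona = H. Eliminate H elsewhere: Grace.
Grace's domain is down to {B}, so Grace = B.

Mona=H, Carol=F, Ivy=E, Grace=B, Dave=D, Hank=C, Omar=G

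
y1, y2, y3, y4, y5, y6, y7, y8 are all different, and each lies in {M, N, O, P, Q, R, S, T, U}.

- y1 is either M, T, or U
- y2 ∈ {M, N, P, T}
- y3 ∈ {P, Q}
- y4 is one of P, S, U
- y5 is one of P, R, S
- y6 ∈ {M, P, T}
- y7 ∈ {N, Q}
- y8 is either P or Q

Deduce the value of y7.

Among the 8 variables, R fits only y5 (and all 8 values in {M, N, P, Q, R, S, T, U} must be used), so y5 = R.
Among the 7 still-open variables, S fits only y4 (and all 7 values in {M, N, P, Q, S, T, U} must be used), so y4 = S.
The 6 still-open variables together cover exactly {M, N, P, Q, T, U} — 6 values for 6 variables — and U appears only in y1's list, so y1 = U.
y3 and y8 share exactly the 2 values {P, Q}; by pigeonhole those values go to them, so strike P, Q from y2, y6, y7.
So y7 = N.

N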